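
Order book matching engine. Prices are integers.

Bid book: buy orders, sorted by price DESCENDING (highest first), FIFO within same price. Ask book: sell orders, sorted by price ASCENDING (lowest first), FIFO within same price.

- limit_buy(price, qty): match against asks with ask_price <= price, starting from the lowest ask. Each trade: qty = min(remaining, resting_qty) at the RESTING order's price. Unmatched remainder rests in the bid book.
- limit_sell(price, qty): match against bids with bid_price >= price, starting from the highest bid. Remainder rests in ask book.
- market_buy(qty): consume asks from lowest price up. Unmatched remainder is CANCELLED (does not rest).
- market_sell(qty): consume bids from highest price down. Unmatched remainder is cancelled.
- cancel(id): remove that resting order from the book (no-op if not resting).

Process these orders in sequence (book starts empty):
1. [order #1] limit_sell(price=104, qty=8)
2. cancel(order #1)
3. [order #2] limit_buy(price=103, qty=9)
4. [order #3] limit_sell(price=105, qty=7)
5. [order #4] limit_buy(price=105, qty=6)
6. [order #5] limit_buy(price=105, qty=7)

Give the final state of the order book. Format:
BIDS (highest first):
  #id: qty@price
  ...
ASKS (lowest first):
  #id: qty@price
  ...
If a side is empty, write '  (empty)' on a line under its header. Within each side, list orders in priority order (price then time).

Answer: BIDS (highest first):
  #5: 6@105
  #2: 9@103
ASKS (lowest first):
  (empty)

Derivation:
After op 1 [order #1] limit_sell(price=104, qty=8): fills=none; bids=[-] asks=[#1:8@104]
After op 2 cancel(order #1): fills=none; bids=[-] asks=[-]
After op 3 [order #2] limit_buy(price=103, qty=9): fills=none; bids=[#2:9@103] asks=[-]
After op 4 [order #3] limit_sell(price=105, qty=7): fills=none; bids=[#2:9@103] asks=[#3:7@105]
After op 5 [order #4] limit_buy(price=105, qty=6): fills=#4x#3:6@105; bids=[#2:9@103] asks=[#3:1@105]
After op 6 [order #5] limit_buy(price=105, qty=7): fills=#5x#3:1@105; bids=[#5:6@105 #2:9@103] asks=[-]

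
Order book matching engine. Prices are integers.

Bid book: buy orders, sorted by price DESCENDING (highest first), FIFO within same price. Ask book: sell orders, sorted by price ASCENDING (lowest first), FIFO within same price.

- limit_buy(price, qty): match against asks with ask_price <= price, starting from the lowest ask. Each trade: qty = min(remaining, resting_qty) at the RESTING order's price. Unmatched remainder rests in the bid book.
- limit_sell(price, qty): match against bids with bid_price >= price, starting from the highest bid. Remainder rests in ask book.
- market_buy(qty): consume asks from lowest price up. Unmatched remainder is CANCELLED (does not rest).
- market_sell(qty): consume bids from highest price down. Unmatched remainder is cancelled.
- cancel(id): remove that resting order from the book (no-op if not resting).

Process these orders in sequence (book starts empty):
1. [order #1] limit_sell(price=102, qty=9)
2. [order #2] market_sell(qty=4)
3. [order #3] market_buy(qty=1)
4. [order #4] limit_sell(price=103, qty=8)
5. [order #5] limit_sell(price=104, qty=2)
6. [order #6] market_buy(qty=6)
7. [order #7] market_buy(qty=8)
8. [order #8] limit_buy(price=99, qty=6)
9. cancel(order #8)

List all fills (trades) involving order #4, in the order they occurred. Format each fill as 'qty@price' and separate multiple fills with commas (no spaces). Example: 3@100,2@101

After op 1 [order #1] limit_sell(price=102, qty=9): fills=none; bids=[-] asks=[#1:9@102]
After op 2 [order #2] market_sell(qty=4): fills=none; bids=[-] asks=[#1:9@102]
After op 3 [order #3] market_buy(qty=1): fills=#3x#1:1@102; bids=[-] asks=[#1:8@102]
After op 4 [order #4] limit_sell(price=103, qty=8): fills=none; bids=[-] asks=[#1:8@102 #4:8@103]
After op 5 [order #5] limit_sell(price=104, qty=2): fills=none; bids=[-] asks=[#1:8@102 #4:8@103 #5:2@104]
After op 6 [order #6] market_buy(qty=6): fills=#6x#1:6@102; bids=[-] asks=[#1:2@102 #4:8@103 #5:2@104]
After op 7 [order #7] market_buy(qty=8): fills=#7x#1:2@102 #7x#4:6@103; bids=[-] asks=[#4:2@103 #5:2@104]
After op 8 [order #8] limit_buy(price=99, qty=6): fills=none; bids=[#8:6@99] asks=[#4:2@103 #5:2@104]
After op 9 cancel(order #8): fills=none; bids=[-] asks=[#4:2@103 #5:2@104]

Answer: 6@103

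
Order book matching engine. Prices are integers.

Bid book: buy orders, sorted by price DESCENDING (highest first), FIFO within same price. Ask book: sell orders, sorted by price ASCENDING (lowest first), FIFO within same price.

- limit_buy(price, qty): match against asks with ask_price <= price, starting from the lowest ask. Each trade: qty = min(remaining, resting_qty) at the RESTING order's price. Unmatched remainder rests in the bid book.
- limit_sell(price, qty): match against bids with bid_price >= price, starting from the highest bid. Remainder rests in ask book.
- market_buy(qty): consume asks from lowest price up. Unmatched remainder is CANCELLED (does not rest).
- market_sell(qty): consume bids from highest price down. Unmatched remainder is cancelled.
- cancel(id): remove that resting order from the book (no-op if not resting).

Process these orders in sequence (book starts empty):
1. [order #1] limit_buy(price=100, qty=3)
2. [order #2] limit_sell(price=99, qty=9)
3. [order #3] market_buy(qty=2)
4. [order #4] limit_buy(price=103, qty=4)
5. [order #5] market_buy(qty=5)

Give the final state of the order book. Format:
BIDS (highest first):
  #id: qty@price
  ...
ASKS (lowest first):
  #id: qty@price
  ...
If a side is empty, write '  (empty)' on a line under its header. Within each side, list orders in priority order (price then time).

After op 1 [order #1] limit_buy(price=100, qty=3): fills=none; bids=[#1:3@100] asks=[-]
After op 2 [order #2] limit_sell(price=99, qty=9): fills=#1x#2:3@100; bids=[-] asks=[#2:6@99]
After op 3 [order #3] market_buy(qty=2): fills=#3x#2:2@99; bids=[-] asks=[#2:4@99]
After op 4 [order #4] limit_buy(price=103, qty=4): fills=#4x#2:4@99; bids=[-] asks=[-]
After op 5 [order #5] market_buy(qty=5): fills=none; bids=[-] asks=[-]

Answer: BIDS (highest first):
  (empty)
ASKS (lowest first):
  (empty)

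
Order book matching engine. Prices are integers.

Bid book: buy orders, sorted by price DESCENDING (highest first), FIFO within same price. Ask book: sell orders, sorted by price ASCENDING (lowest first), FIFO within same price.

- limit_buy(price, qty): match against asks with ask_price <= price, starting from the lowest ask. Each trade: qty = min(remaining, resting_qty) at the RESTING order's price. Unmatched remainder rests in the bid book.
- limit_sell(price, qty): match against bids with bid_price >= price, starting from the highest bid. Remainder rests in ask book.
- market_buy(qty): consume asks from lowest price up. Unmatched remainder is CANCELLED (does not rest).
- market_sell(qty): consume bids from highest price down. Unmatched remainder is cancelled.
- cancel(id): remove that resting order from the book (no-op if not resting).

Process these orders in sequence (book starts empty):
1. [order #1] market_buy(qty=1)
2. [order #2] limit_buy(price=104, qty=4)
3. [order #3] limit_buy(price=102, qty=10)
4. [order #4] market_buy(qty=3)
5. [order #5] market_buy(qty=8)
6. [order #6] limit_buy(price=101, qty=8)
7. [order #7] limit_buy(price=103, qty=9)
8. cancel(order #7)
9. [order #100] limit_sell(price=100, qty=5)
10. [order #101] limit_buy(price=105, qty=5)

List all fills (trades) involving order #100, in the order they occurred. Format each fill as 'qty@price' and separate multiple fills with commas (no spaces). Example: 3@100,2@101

Answer: 4@104,1@102

Derivation:
After op 1 [order #1] market_buy(qty=1): fills=none; bids=[-] asks=[-]
After op 2 [order #2] limit_buy(price=104, qty=4): fills=none; bids=[#2:4@104] asks=[-]
After op 3 [order #3] limit_buy(price=102, qty=10): fills=none; bids=[#2:4@104 #3:10@102] asks=[-]
After op 4 [order #4] market_buy(qty=3): fills=none; bids=[#2:4@104 #3:10@102] asks=[-]
After op 5 [order #5] market_buy(qty=8): fills=none; bids=[#2:4@104 #3:10@102] asks=[-]
After op 6 [order #6] limit_buy(price=101, qty=8): fills=none; bids=[#2:4@104 #3:10@102 #6:8@101] asks=[-]
After op 7 [order #7] limit_buy(price=103, qty=9): fills=none; bids=[#2:4@104 #7:9@103 #3:10@102 #6:8@101] asks=[-]
After op 8 cancel(order #7): fills=none; bids=[#2:4@104 #3:10@102 #6:8@101] asks=[-]
After op 9 [order #100] limit_sell(price=100, qty=5): fills=#2x#100:4@104 #3x#100:1@102; bids=[#3:9@102 #6:8@101] asks=[-]
After op 10 [order #101] limit_buy(price=105, qty=5): fills=none; bids=[#101:5@105 #3:9@102 #6:8@101] asks=[-]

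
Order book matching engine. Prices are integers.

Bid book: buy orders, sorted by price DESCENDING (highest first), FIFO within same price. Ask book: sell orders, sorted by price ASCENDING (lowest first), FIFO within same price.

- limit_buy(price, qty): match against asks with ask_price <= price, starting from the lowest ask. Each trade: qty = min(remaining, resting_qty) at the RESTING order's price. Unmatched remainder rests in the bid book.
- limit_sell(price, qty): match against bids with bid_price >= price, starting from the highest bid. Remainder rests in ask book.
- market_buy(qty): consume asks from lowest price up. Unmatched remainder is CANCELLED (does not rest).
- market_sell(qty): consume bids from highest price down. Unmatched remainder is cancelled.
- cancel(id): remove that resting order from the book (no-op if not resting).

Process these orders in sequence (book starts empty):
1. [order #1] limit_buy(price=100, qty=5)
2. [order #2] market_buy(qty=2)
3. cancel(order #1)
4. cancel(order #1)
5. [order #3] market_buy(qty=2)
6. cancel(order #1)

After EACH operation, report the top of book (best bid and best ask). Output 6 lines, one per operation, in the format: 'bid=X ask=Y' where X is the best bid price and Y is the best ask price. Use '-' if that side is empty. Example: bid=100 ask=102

After op 1 [order #1] limit_buy(price=100, qty=5): fills=none; bids=[#1:5@100] asks=[-]
After op 2 [order #2] market_buy(qty=2): fills=none; bids=[#1:5@100] asks=[-]
After op 3 cancel(order #1): fills=none; bids=[-] asks=[-]
After op 4 cancel(order #1): fills=none; bids=[-] asks=[-]
After op 5 [order #3] market_buy(qty=2): fills=none; bids=[-] asks=[-]
After op 6 cancel(order #1): fills=none; bids=[-] asks=[-]

Answer: bid=100 ask=-
bid=100 ask=-
bid=- ask=-
bid=- ask=-
bid=- ask=-
bid=- ask=-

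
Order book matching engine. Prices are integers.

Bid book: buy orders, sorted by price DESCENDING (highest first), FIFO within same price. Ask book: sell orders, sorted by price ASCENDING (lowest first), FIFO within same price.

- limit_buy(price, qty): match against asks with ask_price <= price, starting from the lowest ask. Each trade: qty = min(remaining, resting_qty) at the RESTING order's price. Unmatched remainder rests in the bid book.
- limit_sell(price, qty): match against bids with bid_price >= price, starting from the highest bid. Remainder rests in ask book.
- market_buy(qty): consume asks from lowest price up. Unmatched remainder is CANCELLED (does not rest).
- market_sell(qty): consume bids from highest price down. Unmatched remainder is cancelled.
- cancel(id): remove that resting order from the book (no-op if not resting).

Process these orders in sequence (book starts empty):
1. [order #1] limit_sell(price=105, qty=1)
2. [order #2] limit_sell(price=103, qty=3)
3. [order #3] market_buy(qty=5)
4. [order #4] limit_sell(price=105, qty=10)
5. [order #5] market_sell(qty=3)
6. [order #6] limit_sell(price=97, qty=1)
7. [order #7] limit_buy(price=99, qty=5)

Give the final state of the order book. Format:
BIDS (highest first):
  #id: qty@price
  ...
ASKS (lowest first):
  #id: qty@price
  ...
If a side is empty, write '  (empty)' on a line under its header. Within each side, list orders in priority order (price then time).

Answer: BIDS (highest first):
  #7: 4@99
ASKS (lowest first):
  #4: 10@105

Derivation:
After op 1 [order #1] limit_sell(price=105, qty=1): fills=none; bids=[-] asks=[#1:1@105]
After op 2 [order #2] limit_sell(price=103, qty=3): fills=none; bids=[-] asks=[#2:3@103 #1:1@105]
After op 3 [order #3] market_buy(qty=5): fills=#3x#2:3@103 #3x#1:1@105; bids=[-] asks=[-]
After op 4 [order #4] limit_sell(price=105, qty=10): fills=none; bids=[-] asks=[#4:10@105]
After op 5 [order #5] market_sell(qty=3): fills=none; bids=[-] asks=[#4:10@105]
After op 6 [order #6] limit_sell(price=97, qty=1): fills=none; bids=[-] asks=[#6:1@97 #4:10@105]
After op 7 [order #7] limit_buy(price=99, qty=5): fills=#7x#6:1@97; bids=[#7:4@99] asks=[#4:10@105]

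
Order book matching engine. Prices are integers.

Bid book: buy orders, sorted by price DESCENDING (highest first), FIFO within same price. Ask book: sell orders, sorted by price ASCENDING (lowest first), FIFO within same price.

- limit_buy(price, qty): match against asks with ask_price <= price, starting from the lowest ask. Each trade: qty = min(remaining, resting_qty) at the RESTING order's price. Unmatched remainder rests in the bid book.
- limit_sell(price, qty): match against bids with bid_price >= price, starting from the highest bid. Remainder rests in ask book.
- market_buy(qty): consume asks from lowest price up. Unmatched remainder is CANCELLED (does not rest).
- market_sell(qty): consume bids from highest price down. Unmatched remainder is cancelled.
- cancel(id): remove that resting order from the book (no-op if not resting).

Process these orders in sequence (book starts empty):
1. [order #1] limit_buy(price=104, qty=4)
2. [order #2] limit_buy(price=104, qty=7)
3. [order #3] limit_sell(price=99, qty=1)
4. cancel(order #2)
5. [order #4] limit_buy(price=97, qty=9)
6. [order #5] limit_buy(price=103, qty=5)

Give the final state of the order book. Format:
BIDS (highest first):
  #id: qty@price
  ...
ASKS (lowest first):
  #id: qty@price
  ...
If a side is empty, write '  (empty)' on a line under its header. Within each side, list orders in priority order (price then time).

After op 1 [order #1] limit_buy(price=104, qty=4): fills=none; bids=[#1:4@104] asks=[-]
After op 2 [order #2] limit_buy(price=104, qty=7): fills=none; bids=[#1:4@104 #2:7@104] asks=[-]
After op 3 [order #3] limit_sell(price=99, qty=1): fills=#1x#3:1@104; bids=[#1:3@104 #2:7@104] asks=[-]
After op 4 cancel(order #2): fills=none; bids=[#1:3@104] asks=[-]
After op 5 [order #4] limit_buy(price=97, qty=9): fills=none; bids=[#1:3@104 #4:9@97] asks=[-]
After op 6 [order #5] limit_buy(price=103, qty=5): fills=none; bids=[#1:3@104 #5:5@103 #4:9@97] asks=[-]

Answer: BIDS (highest first):
  #1: 3@104
  #5: 5@103
  #4: 9@97
ASKS (lowest first):
  (empty)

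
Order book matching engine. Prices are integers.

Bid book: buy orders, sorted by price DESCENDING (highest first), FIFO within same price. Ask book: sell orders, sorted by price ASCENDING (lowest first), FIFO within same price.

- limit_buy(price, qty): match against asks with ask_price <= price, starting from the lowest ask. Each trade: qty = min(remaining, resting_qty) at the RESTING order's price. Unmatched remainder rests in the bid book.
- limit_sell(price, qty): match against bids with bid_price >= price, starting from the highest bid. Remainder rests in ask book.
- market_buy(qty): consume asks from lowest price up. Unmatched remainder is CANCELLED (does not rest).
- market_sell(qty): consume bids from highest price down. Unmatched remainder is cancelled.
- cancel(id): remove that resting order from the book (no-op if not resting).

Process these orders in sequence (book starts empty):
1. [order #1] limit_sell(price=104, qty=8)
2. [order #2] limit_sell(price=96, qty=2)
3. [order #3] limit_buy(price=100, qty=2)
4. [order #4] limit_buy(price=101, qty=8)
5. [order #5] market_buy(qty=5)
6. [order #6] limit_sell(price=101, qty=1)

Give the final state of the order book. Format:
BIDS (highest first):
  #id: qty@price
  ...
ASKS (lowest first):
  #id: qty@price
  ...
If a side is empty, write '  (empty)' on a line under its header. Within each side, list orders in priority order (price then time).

After op 1 [order #1] limit_sell(price=104, qty=8): fills=none; bids=[-] asks=[#1:8@104]
After op 2 [order #2] limit_sell(price=96, qty=2): fills=none; bids=[-] asks=[#2:2@96 #1:8@104]
After op 3 [order #3] limit_buy(price=100, qty=2): fills=#3x#2:2@96; bids=[-] asks=[#1:8@104]
After op 4 [order #4] limit_buy(price=101, qty=8): fills=none; bids=[#4:8@101] asks=[#1:8@104]
After op 5 [order #5] market_buy(qty=5): fills=#5x#1:5@104; bids=[#4:8@101] asks=[#1:3@104]
After op 6 [order #6] limit_sell(price=101, qty=1): fills=#4x#6:1@101; bids=[#4:7@101] asks=[#1:3@104]

Answer: BIDS (highest first):
  #4: 7@101
ASKS (lowest first):
  #1: 3@104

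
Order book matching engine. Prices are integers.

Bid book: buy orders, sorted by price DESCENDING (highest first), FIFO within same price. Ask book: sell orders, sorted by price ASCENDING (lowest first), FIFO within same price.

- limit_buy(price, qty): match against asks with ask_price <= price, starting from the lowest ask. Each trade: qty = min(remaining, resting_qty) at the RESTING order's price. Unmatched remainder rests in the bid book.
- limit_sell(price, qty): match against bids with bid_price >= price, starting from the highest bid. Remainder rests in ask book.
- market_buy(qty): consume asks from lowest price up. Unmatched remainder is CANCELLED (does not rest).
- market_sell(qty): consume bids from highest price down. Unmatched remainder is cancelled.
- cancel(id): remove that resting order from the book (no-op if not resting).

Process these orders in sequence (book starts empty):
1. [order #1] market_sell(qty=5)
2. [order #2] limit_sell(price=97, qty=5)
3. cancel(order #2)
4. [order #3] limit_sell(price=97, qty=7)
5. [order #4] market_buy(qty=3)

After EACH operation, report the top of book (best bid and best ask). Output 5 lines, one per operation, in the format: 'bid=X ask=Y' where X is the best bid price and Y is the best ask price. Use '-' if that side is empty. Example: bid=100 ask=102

Answer: bid=- ask=-
bid=- ask=97
bid=- ask=-
bid=- ask=97
bid=- ask=97

Derivation:
After op 1 [order #1] market_sell(qty=5): fills=none; bids=[-] asks=[-]
After op 2 [order #2] limit_sell(price=97, qty=5): fills=none; bids=[-] asks=[#2:5@97]
After op 3 cancel(order #2): fills=none; bids=[-] asks=[-]
After op 4 [order #3] limit_sell(price=97, qty=7): fills=none; bids=[-] asks=[#3:7@97]
After op 5 [order #4] market_buy(qty=3): fills=#4x#3:3@97; bids=[-] asks=[#3:4@97]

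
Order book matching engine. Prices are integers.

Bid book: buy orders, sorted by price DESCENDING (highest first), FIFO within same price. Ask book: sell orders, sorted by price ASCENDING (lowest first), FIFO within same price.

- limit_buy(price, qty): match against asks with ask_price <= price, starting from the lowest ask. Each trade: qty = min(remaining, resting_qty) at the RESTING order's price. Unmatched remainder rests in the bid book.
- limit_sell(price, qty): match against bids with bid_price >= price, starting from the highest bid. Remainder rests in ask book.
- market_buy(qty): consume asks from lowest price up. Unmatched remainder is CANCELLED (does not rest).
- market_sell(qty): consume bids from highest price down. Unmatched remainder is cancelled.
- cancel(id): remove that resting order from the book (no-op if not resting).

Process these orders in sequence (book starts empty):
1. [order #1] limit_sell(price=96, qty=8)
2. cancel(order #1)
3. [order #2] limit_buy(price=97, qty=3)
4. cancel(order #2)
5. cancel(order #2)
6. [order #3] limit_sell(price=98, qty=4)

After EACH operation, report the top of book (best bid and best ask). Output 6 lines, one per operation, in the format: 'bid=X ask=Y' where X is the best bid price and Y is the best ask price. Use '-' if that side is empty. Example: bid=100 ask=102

Answer: bid=- ask=96
bid=- ask=-
bid=97 ask=-
bid=- ask=-
bid=- ask=-
bid=- ask=98

Derivation:
After op 1 [order #1] limit_sell(price=96, qty=8): fills=none; bids=[-] asks=[#1:8@96]
After op 2 cancel(order #1): fills=none; bids=[-] asks=[-]
After op 3 [order #2] limit_buy(price=97, qty=3): fills=none; bids=[#2:3@97] asks=[-]
After op 4 cancel(order #2): fills=none; bids=[-] asks=[-]
After op 5 cancel(order #2): fills=none; bids=[-] asks=[-]
After op 6 [order #3] limit_sell(price=98, qty=4): fills=none; bids=[-] asks=[#3:4@98]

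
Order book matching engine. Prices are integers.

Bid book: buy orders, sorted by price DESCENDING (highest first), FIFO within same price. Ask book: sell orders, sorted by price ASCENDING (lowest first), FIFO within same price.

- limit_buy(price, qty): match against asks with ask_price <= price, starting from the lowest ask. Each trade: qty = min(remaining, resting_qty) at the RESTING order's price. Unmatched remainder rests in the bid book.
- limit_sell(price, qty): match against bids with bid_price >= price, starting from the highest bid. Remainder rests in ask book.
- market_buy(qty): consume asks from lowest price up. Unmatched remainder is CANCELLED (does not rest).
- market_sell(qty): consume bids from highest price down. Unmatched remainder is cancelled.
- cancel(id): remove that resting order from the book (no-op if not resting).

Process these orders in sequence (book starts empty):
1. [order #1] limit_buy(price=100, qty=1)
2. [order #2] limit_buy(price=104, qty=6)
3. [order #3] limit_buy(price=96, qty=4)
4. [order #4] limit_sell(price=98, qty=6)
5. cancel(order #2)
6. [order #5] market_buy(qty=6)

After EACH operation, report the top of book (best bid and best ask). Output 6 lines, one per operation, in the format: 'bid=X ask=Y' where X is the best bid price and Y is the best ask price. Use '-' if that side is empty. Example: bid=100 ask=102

Answer: bid=100 ask=-
bid=104 ask=-
bid=104 ask=-
bid=100 ask=-
bid=100 ask=-
bid=100 ask=-

Derivation:
After op 1 [order #1] limit_buy(price=100, qty=1): fills=none; bids=[#1:1@100] asks=[-]
After op 2 [order #2] limit_buy(price=104, qty=6): fills=none; bids=[#2:6@104 #1:1@100] asks=[-]
After op 3 [order #3] limit_buy(price=96, qty=4): fills=none; bids=[#2:6@104 #1:1@100 #3:4@96] asks=[-]
After op 4 [order #4] limit_sell(price=98, qty=6): fills=#2x#4:6@104; bids=[#1:1@100 #3:4@96] asks=[-]
After op 5 cancel(order #2): fills=none; bids=[#1:1@100 #3:4@96] asks=[-]
After op 6 [order #5] market_buy(qty=6): fills=none; bids=[#1:1@100 #3:4@96] asks=[-]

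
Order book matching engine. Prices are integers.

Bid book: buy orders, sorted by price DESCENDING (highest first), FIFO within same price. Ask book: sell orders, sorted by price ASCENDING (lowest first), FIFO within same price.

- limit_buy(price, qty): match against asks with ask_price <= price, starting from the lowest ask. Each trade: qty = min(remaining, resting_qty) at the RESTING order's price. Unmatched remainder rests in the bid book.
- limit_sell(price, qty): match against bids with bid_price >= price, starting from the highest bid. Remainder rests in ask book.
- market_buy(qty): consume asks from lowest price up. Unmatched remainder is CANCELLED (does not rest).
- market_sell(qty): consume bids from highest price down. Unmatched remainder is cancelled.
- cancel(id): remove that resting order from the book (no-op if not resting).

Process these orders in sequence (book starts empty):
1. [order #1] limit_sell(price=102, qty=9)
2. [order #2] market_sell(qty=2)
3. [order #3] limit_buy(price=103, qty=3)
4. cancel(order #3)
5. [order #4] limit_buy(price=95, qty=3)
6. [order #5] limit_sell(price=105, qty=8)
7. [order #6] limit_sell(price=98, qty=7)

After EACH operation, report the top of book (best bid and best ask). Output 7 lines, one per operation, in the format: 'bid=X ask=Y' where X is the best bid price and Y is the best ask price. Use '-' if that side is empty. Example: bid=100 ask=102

Answer: bid=- ask=102
bid=- ask=102
bid=- ask=102
bid=- ask=102
bid=95 ask=102
bid=95 ask=102
bid=95 ask=98

Derivation:
After op 1 [order #1] limit_sell(price=102, qty=9): fills=none; bids=[-] asks=[#1:9@102]
After op 2 [order #2] market_sell(qty=2): fills=none; bids=[-] asks=[#1:9@102]
After op 3 [order #3] limit_buy(price=103, qty=3): fills=#3x#1:3@102; bids=[-] asks=[#1:6@102]
After op 4 cancel(order #3): fills=none; bids=[-] asks=[#1:6@102]
After op 5 [order #4] limit_buy(price=95, qty=3): fills=none; bids=[#4:3@95] asks=[#1:6@102]
After op 6 [order #5] limit_sell(price=105, qty=8): fills=none; bids=[#4:3@95] asks=[#1:6@102 #5:8@105]
After op 7 [order #6] limit_sell(price=98, qty=7): fills=none; bids=[#4:3@95] asks=[#6:7@98 #1:6@102 #5:8@105]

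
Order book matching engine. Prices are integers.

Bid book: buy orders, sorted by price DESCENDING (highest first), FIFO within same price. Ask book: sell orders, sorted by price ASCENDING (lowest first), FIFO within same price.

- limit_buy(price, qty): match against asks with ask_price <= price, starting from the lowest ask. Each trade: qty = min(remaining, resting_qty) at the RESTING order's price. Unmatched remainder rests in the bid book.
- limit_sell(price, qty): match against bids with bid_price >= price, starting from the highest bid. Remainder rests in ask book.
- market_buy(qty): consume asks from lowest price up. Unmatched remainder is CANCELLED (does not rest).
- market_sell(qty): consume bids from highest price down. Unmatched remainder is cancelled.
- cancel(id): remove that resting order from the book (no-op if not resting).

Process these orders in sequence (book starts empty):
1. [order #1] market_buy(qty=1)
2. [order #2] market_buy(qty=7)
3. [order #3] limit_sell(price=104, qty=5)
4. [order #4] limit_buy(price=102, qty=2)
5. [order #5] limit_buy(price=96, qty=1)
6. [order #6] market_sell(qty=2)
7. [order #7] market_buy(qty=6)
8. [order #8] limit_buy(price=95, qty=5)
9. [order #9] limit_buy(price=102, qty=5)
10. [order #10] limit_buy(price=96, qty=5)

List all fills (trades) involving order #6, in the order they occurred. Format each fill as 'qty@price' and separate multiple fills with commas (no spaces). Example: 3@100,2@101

Answer: 2@102

Derivation:
After op 1 [order #1] market_buy(qty=1): fills=none; bids=[-] asks=[-]
After op 2 [order #2] market_buy(qty=7): fills=none; bids=[-] asks=[-]
After op 3 [order #3] limit_sell(price=104, qty=5): fills=none; bids=[-] asks=[#3:5@104]
After op 4 [order #4] limit_buy(price=102, qty=2): fills=none; bids=[#4:2@102] asks=[#3:5@104]
After op 5 [order #5] limit_buy(price=96, qty=1): fills=none; bids=[#4:2@102 #5:1@96] asks=[#3:5@104]
After op 6 [order #6] market_sell(qty=2): fills=#4x#6:2@102; bids=[#5:1@96] asks=[#3:5@104]
After op 7 [order #7] market_buy(qty=6): fills=#7x#3:5@104; bids=[#5:1@96] asks=[-]
After op 8 [order #8] limit_buy(price=95, qty=5): fills=none; bids=[#5:1@96 #8:5@95] asks=[-]
After op 9 [order #9] limit_buy(price=102, qty=5): fills=none; bids=[#9:5@102 #5:1@96 #8:5@95] asks=[-]
After op 10 [order #10] limit_buy(price=96, qty=5): fills=none; bids=[#9:5@102 #5:1@96 #10:5@96 #8:5@95] asks=[-]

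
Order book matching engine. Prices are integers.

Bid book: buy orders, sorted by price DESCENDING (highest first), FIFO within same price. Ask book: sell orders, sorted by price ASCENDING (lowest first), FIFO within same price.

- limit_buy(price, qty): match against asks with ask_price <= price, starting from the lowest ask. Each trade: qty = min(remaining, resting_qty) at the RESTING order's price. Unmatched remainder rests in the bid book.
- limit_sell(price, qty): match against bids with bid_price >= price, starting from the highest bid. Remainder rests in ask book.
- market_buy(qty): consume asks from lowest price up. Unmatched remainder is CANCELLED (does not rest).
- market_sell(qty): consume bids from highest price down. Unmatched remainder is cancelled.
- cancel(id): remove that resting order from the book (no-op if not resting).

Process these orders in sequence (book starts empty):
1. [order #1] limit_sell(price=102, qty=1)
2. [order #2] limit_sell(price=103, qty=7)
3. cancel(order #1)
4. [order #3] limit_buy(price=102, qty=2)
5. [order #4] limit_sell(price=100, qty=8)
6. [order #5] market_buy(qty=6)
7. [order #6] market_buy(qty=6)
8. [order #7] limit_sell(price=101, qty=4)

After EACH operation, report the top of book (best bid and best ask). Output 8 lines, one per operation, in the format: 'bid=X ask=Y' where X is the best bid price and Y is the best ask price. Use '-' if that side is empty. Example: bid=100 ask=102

After op 1 [order #1] limit_sell(price=102, qty=1): fills=none; bids=[-] asks=[#1:1@102]
After op 2 [order #2] limit_sell(price=103, qty=7): fills=none; bids=[-] asks=[#1:1@102 #2:7@103]
After op 3 cancel(order #1): fills=none; bids=[-] asks=[#2:7@103]
After op 4 [order #3] limit_buy(price=102, qty=2): fills=none; bids=[#3:2@102] asks=[#2:7@103]
After op 5 [order #4] limit_sell(price=100, qty=8): fills=#3x#4:2@102; bids=[-] asks=[#4:6@100 #2:7@103]
After op 6 [order #5] market_buy(qty=6): fills=#5x#4:6@100; bids=[-] asks=[#2:7@103]
After op 7 [order #6] market_buy(qty=6): fills=#6x#2:6@103; bids=[-] asks=[#2:1@103]
After op 8 [order #7] limit_sell(price=101, qty=4): fills=none; bids=[-] asks=[#7:4@101 #2:1@103]

Answer: bid=- ask=102
bid=- ask=102
bid=- ask=103
bid=102 ask=103
bid=- ask=100
bid=- ask=103
bid=- ask=103
bid=- ask=101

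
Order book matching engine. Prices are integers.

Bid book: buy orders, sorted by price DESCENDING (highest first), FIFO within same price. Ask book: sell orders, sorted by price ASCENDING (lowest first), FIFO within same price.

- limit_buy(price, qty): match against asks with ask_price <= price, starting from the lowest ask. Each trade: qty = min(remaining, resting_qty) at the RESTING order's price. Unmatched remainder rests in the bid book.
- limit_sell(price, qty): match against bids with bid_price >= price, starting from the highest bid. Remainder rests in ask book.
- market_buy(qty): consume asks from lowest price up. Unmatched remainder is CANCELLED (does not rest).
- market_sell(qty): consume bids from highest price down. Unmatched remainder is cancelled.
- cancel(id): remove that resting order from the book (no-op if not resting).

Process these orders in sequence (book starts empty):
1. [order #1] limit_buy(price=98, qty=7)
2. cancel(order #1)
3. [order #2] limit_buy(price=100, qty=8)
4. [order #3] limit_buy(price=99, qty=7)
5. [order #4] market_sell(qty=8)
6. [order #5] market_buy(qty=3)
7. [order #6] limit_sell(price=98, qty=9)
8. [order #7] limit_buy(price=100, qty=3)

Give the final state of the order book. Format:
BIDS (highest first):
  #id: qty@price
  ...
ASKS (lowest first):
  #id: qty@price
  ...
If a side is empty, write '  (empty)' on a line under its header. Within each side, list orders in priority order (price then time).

Answer: BIDS (highest first):
  #7: 1@100
ASKS (lowest first):
  (empty)

Derivation:
After op 1 [order #1] limit_buy(price=98, qty=7): fills=none; bids=[#1:7@98] asks=[-]
After op 2 cancel(order #1): fills=none; bids=[-] asks=[-]
After op 3 [order #2] limit_buy(price=100, qty=8): fills=none; bids=[#2:8@100] asks=[-]
After op 4 [order #3] limit_buy(price=99, qty=7): fills=none; bids=[#2:8@100 #3:7@99] asks=[-]
After op 5 [order #4] market_sell(qty=8): fills=#2x#4:8@100; bids=[#3:7@99] asks=[-]
After op 6 [order #5] market_buy(qty=3): fills=none; bids=[#3:7@99] asks=[-]
After op 7 [order #6] limit_sell(price=98, qty=9): fills=#3x#6:7@99; bids=[-] asks=[#6:2@98]
After op 8 [order #7] limit_buy(price=100, qty=3): fills=#7x#6:2@98; bids=[#7:1@100] asks=[-]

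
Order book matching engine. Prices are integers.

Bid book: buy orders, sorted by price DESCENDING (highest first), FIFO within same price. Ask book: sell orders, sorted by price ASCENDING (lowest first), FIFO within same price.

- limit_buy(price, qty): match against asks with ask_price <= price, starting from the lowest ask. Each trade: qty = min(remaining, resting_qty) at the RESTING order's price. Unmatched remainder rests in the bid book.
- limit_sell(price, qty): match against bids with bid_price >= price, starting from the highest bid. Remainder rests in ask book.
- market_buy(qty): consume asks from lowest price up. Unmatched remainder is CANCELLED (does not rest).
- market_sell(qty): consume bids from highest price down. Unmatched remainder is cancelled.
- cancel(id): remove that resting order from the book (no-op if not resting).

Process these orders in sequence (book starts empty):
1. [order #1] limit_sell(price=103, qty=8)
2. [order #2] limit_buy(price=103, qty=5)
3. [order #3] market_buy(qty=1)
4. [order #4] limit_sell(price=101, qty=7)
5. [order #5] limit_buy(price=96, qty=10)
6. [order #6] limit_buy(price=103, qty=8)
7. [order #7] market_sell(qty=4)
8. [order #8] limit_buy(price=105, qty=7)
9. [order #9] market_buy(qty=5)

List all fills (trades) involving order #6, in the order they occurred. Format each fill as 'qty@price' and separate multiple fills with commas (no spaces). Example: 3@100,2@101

Answer: 7@101,1@103

Derivation:
After op 1 [order #1] limit_sell(price=103, qty=8): fills=none; bids=[-] asks=[#1:8@103]
After op 2 [order #2] limit_buy(price=103, qty=5): fills=#2x#1:5@103; bids=[-] asks=[#1:3@103]
After op 3 [order #3] market_buy(qty=1): fills=#3x#1:1@103; bids=[-] asks=[#1:2@103]
After op 4 [order #4] limit_sell(price=101, qty=7): fills=none; bids=[-] asks=[#4:7@101 #1:2@103]
After op 5 [order #5] limit_buy(price=96, qty=10): fills=none; bids=[#5:10@96] asks=[#4:7@101 #1:2@103]
After op 6 [order #6] limit_buy(price=103, qty=8): fills=#6x#4:7@101 #6x#1:1@103; bids=[#5:10@96] asks=[#1:1@103]
After op 7 [order #7] market_sell(qty=4): fills=#5x#7:4@96; bids=[#5:6@96] asks=[#1:1@103]
After op 8 [order #8] limit_buy(price=105, qty=7): fills=#8x#1:1@103; bids=[#8:6@105 #5:6@96] asks=[-]
After op 9 [order #9] market_buy(qty=5): fills=none; bids=[#8:6@105 #5:6@96] asks=[-]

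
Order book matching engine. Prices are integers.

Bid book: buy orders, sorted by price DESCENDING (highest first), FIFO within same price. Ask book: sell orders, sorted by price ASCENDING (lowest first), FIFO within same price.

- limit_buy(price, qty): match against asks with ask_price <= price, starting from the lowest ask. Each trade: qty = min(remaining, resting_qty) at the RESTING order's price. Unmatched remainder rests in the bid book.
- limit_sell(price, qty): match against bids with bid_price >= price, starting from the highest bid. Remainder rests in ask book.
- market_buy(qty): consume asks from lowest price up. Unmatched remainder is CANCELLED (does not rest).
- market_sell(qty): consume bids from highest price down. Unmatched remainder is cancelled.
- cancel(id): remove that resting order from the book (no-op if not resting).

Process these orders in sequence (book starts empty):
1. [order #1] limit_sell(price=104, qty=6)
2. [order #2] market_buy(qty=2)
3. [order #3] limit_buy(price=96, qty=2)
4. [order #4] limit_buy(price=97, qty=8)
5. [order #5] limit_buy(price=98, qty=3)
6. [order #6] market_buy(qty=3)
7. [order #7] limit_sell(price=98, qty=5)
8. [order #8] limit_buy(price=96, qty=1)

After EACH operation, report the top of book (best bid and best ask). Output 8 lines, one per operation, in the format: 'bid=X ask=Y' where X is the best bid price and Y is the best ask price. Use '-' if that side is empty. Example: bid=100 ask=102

After op 1 [order #1] limit_sell(price=104, qty=6): fills=none; bids=[-] asks=[#1:6@104]
After op 2 [order #2] market_buy(qty=2): fills=#2x#1:2@104; bids=[-] asks=[#1:4@104]
After op 3 [order #3] limit_buy(price=96, qty=2): fills=none; bids=[#3:2@96] asks=[#1:4@104]
After op 4 [order #4] limit_buy(price=97, qty=8): fills=none; bids=[#4:8@97 #3:2@96] asks=[#1:4@104]
After op 5 [order #5] limit_buy(price=98, qty=3): fills=none; bids=[#5:3@98 #4:8@97 #3:2@96] asks=[#1:4@104]
After op 6 [order #6] market_buy(qty=3): fills=#6x#1:3@104; bids=[#5:3@98 #4:8@97 #3:2@96] asks=[#1:1@104]
After op 7 [order #7] limit_sell(price=98, qty=5): fills=#5x#7:3@98; bids=[#4:8@97 #3:2@96] asks=[#7:2@98 #1:1@104]
After op 8 [order #8] limit_buy(price=96, qty=1): fills=none; bids=[#4:8@97 #3:2@96 #8:1@96] asks=[#7:2@98 #1:1@104]

Answer: bid=- ask=104
bid=- ask=104
bid=96 ask=104
bid=97 ask=104
bid=98 ask=104
bid=98 ask=104
bid=97 ask=98
bid=97 ask=98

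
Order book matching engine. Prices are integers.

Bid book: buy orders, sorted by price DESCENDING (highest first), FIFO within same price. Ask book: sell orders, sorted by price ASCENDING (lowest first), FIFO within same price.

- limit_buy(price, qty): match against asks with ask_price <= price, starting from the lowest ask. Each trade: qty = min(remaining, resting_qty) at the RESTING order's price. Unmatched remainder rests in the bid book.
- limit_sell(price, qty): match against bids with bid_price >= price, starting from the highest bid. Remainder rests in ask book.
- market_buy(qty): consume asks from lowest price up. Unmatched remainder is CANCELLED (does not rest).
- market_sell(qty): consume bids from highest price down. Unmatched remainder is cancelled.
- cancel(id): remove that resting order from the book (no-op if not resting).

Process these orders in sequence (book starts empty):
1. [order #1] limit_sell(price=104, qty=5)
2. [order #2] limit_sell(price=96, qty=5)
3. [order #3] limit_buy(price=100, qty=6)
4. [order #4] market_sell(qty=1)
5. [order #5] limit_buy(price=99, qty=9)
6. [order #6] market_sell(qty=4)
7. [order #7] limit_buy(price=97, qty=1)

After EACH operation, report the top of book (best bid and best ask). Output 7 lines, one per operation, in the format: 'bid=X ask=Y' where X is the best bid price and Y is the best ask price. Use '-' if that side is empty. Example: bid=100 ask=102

Answer: bid=- ask=104
bid=- ask=96
bid=100 ask=104
bid=- ask=104
bid=99 ask=104
bid=99 ask=104
bid=99 ask=104

Derivation:
After op 1 [order #1] limit_sell(price=104, qty=5): fills=none; bids=[-] asks=[#1:5@104]
After op 2 [order #2] limit_sell(price=96, qty=5): fills=none; bids=[-] asks=[#2:5@96 #1:5@104]
After op 3 [order #3] limit_buy(price=100, qty=6): fills=#3x#2:5@96; bids=[#3:1@100] asks=[#1:5@104]
After op 4 [order #4] market_sell(qty=1): fills=#3x#4:1@100; bids=[-] asks=[#1:5@104]
After op 5 [order #5] limit_buy(price=99, qty=9): fills=none; bids=[#5:9@99] asks=[#1:5@104]
After op 6 [order #6] market_sell(qty=4): fills=#5x#6:4@99; bids=[#5:5@99] asks=[#1:5@104]
After op 7 [order #7] limit_buy(price=97, qty=1): fills=none; bids=[#5:5@99 #7:1@97] asks=[#1:5@104]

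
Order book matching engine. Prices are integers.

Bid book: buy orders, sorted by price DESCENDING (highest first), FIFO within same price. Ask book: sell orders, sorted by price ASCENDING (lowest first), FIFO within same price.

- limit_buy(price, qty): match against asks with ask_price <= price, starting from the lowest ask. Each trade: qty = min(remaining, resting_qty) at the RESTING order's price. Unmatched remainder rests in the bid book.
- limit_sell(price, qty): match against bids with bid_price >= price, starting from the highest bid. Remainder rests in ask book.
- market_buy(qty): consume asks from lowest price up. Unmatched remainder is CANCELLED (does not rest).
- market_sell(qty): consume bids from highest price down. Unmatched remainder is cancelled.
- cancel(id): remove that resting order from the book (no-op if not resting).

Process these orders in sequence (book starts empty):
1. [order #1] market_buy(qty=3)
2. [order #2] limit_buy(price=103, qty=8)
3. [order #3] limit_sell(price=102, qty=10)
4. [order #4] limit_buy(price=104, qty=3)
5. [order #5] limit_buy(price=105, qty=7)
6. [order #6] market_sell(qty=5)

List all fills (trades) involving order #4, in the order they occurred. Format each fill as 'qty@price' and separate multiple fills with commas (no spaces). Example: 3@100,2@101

After op 1 [order #1] market_buy(qty=3): fills=none; bids=[-] asks=[-]
After op 2 [order #2] limit_buy(price=103, qty=8): fills=none; bids=[#2:8@103] asks=[-]
After op 3 [order #3] limit_sell(price=102, qty=10): fills=#2x#3:8@103; bids=[-] asks=[#3:2@102]
After op 4 [order #4] limit_buy(price=104, qty=3): fills=#4x#3:2@102; bids=[#4:1@104] asks=[-]
After op 5 [order #5] limit_buy(price=105, qty=7): fills=none; bids=[#5:7@105 #4:1@104] asks=[-]
After op 6 [order #6] market_sell(qty=5): fills=#5x#6:5@105; bids=[#5:2@105 #4:1@104] asks=[-]

Answer: 2@102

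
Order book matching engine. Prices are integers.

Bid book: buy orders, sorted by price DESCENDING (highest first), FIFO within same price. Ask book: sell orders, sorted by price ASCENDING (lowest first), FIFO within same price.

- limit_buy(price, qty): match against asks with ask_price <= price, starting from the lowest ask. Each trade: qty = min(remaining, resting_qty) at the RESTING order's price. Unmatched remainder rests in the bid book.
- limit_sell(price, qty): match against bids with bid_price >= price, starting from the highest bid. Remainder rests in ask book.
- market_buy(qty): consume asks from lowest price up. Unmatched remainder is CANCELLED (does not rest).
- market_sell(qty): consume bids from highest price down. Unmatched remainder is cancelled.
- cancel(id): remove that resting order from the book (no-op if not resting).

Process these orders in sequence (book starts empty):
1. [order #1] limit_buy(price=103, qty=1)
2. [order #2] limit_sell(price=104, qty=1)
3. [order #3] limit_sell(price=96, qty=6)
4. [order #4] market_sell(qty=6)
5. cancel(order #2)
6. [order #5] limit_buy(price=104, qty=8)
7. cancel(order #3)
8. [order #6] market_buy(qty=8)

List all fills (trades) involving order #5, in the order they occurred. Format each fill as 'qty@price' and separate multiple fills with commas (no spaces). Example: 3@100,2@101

Answer: 5@96

Derivation:
After op 1 [order #1] limit_buy(price=103, qty=1): fills=none; bids=[#1:1@103] asks=[-]
After op 2 [order #2] limit_sell(price=104, qty=1): fills=none; bids=[#1:1@103] asks=[#2:1@104]
After op 3 [order #3] limit_sell(price=96, qty=6): fills=#1x#3:1@103; bids=[-] asks=[#3:5@96 #2:1@104]
After op 4 [order #4] market_sell(qty=6): fills=none; bids=[-] asks=[#3:5@96 #2:1@104]
After op 5 cancel(order #2): fills=none; bids=[-] asks=[#3:5@96]
After op 6 [order #5] limit_buy(price=104, qty=8): fills=#5x#3:5@96; bids=[#5:3@104] asks=[-]
After op 7 cancel(order #3): fills=none; bids=[#5:3@104] asks=[-]
After op 8 [order #6] market_buy(qty=8): fills=none; bids=[#5:3@104] asks=[-]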